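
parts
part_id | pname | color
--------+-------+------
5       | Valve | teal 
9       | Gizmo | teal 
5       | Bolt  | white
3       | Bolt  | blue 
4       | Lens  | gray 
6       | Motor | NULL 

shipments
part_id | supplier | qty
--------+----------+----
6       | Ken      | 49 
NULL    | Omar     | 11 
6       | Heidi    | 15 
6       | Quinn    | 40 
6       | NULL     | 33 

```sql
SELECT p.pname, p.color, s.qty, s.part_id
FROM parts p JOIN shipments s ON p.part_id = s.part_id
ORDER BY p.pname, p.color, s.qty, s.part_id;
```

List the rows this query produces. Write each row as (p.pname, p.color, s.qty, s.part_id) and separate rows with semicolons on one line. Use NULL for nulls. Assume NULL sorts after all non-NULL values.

INNER JOIN keeps only pairs where the ON condition holds.
Matching on p.part_id = s.part_id. A NULL in a compared column never satisfies the condition.
- p[0] part_id=5 → no match; dropped.
- p[1] part_id=9 → no match; dropped.
- p[2] part_id=5 → no match; dropped.
- p[3] part_id=3 → no match; dropped.
- p[4] part_id=4 → no match; dropped.
- p[5] part_id=6 → 4 match(es) in s → 4 row(s).
After projecting and ordering:
p.pname | p.color | s.qty | s.part_id
Motor | NULL | 15 | 6
Motor | NULL | 33 | 6
Motor | NULL | 40 | 6
Motor | NULL | 49 | 6

(Motor, NULL, 15, 6); (Motor, NULL, 33, 6); (Motor, NULL, 40, 6); (Motor, NULL, 49, 6)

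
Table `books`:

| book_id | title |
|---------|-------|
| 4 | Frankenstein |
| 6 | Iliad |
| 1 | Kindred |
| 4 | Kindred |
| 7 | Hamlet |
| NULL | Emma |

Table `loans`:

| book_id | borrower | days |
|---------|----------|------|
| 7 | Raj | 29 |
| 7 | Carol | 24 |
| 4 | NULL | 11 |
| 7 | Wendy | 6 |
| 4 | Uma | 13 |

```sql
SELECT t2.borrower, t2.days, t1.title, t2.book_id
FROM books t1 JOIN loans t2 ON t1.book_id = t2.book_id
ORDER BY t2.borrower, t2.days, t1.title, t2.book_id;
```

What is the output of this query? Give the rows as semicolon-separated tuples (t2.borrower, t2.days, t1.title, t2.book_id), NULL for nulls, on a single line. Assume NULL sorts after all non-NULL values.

INNER JOIN keeps only pairs where the ON condition holds.
Matching on t1.book_id = t2.book_id. A NULL in a compared column never satisfies the condition.
- t1 (book_id=4) pairs with 2 row(s) of t2.
- t1 (book_id=6) has no partner → excluded.
- t1 (book_id=1) has no partner → excluded.
- t1 (book_id=4) pairs with 2 row(s) of t2.
- t1 (book_id=7) pairs with 3 row(s) of t2.
- t1 (book_id=NULL) has no partner → excluded.
After projecting and ordering:
t2.borrower | t2.days | t1.title | t2.book_id
Carol | 24 | Hamlet | 7
Raj | 29 | Hamlet | 7
Uma | 13 | Frankenstein | 4
Uma | 13 | Kindred | 4
Wendy | 6 | Hamlet | 7
NULL | 11 | Frankenstein | 4
NULL | 11 | Kindred | 4

(Carol, 24, Hamlet, 7); (Raj, 29, Hamlet, 7); (Uma, 13, Frankenstein, 4); (Uma, 13, Kindred, 4); (Wendy, 6, Hamlet, 7); (NULL, 11, Frankenstein, 4); (NULL, 11, Kindred, 4)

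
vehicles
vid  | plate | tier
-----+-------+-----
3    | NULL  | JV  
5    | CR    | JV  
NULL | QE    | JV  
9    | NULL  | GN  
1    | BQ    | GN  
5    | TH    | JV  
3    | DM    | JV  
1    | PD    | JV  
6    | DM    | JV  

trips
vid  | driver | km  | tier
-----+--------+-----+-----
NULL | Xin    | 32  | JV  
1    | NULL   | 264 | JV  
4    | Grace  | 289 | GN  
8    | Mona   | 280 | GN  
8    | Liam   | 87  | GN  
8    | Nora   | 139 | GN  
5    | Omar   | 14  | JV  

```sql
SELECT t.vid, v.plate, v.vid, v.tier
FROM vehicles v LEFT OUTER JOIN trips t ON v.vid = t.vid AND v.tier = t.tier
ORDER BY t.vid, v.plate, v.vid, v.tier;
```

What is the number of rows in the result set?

9

LEFT JOIN keeps every row from `vehicles`; unmatched rows get NULL for `trips`'s columns.
Matching on v.vid = t.vid AND v.tier = t.tier. A NULL in a compared column never satisfies the condition.
- v row (vid=3, tier=JV): no match → kept, t columns NULL.
- v row (vid=5, tier=JV): matches 1 t row(s) → 1 output row(s).
- v row (vid=NULL, tier=JV): no match → kept, t columns NULL.
- v row (vid=9, tier=GN): no match → kept, t columns NULL.
- v row (vid=1, tier=GN): no match → kept, t columns NULL.
- v row (vid=5, tier=JV): matches 1 t row(s) → 1 output row(s).
- v row (vid=3, tier=JV): no match → kept, t columns NULL.
- v row (vid=1, tier=JV): matches 1 t row(s) → 1 output row(s).
- v row (vid=6, tier=JV): no match → kept, t columns NULL.
Total: 3 matched + 6 padded = 9 rows.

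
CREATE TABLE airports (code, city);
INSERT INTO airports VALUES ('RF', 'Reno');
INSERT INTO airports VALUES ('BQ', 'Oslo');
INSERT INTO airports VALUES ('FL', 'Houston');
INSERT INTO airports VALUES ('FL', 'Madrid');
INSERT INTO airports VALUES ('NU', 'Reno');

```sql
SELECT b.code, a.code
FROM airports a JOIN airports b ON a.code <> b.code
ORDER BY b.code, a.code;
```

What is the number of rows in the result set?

18

INNER JOIN keeps only pairs where the ON condition holds.
Matching on a.code <> b.code.
- code=RF: 4 matching b row(s), so 4 row(s) emitted.
- code=BQ: 4 matching b row(s), so 4 row(s) emitted.
- code=FL: 3 matching b row(s), so 3 row(s) emitted.
- code=FL: 3 matching b row(s), so 3 row(s) emitted.
- code=NU: 4 matching b row(s), so 4 row(s) emitted.
Total: 18 rows.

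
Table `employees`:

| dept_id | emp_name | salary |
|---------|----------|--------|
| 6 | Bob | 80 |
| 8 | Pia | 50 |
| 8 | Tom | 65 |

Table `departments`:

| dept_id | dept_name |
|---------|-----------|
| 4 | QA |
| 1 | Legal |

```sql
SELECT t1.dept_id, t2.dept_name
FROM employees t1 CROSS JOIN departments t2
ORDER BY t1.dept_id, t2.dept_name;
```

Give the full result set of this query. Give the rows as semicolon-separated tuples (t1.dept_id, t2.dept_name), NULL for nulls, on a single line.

CROSS JOIN pairs every row of `employees` with every row of `departments`: 3 × 2 = 6 rows.
After projecting and ordering:
t1.dept_id | t2.dept_name
6 | Legal
6 | QA
8 | Legal
8 | Legal
8 | QA
8 | QA

(6, Legal); (6, QA); (8, Legal); (8, Legal); (8, QA); (8, QA)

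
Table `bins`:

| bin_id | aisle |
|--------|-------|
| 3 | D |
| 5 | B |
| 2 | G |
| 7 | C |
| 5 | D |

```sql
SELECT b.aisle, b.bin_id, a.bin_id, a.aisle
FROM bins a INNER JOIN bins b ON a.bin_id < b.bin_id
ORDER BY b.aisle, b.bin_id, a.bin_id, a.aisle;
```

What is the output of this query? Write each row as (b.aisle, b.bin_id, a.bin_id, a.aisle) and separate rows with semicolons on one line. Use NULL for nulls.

INNER JOIN keeps only pairs where the ON condition holds.
Matching on a.bin_id < b.bin_id.
Matched pairs: 9.

(B, 5, 2, G); (B, 5, 3, D); (C, 7, 2, G); (C, 7, 3, D); (C, 7, 5, B); (C, 7, 5, D); (D, 3, 2, G); (D, 5, 2, G); (D, 5, 3, D)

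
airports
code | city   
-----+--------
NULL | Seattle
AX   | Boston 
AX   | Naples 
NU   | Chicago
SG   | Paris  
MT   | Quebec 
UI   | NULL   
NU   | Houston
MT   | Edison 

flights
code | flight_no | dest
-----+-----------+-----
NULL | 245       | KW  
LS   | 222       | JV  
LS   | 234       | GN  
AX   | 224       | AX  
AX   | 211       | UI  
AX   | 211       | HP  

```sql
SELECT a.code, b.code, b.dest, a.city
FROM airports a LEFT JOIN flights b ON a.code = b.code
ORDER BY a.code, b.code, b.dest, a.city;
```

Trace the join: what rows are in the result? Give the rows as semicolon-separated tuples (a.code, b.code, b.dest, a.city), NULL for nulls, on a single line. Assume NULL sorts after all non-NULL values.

(AX, AX, AX, Boston); (AX, AX, AX, Naples); (AX, AX, HP, Boston); (AX, AX, HP, Naples); (AX, AX, UI, Boston); (AX, AX, UI, Naples); (MT, NULL, NULL, Edison); (MT, NULL, NULL, Quebec); (NU, NULL, NULL, Chicago); (NU, NULL, NULL, Houston); (SG, NULL, NULL, Paris); (UI, NULL, NULL, NULL); (NULL, NULL, NULL, Seattle)

LEFT JOIN keeps every row from `airports`; unmatched rows get NULL for `flights`'s columns.
Matching on a.code = b.code. A NULL in a compared column never satisfies the condition.
- a (code=NULL) has no partner → padded with NULL.
- a (code=AX) pairs with 3 row(s) of b.
- a (code=AX) pairs with 3 row(s) of b.
- a (code=NU) has no partner → padded with NULL.
- a (code=SG) has no partner → padded with NULL.
- a (code=MT) has no partner → padded with NULL.
- a (code=UI) has no partner → padded with NULL.
- a (code=NU) has no partner → padded with NULL.
- a (code=MT) has no partner → padded with NULL.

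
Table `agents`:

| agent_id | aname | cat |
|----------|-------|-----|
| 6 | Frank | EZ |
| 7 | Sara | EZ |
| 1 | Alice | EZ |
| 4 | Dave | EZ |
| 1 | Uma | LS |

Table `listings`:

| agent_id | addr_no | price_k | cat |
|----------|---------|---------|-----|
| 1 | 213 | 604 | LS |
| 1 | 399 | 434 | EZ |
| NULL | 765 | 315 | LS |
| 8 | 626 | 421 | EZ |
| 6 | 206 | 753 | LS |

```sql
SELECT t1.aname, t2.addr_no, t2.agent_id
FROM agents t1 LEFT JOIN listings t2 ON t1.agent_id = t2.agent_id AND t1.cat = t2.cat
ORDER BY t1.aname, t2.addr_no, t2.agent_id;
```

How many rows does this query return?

5

LEFT JOIN keeps every row from `agents`; unmatched rows get NULL for `listings`'s columns.
Matching on t1.agent_id = t2.agent_id AND t1.cat = t2.cat. A NULL in a compared column never satisfies the condition.
- t1 (agent_id=6, cat=EZ) has no partner → padded with NULL.
- t1 (agent_id=7, cat=EZ) has no partner → padded with NULL.
- t1 (agent_id=1, cat=EZ) pairs with 1 row(s) of t2.
- t1 (agent_id=4, cat=EZ) has no partner → padded with NULL.
- t1 (agent_id=1, cat=LS) pairs with 1 row(s) of t2.
Total: 2 matched + 3 padded = 5 rows.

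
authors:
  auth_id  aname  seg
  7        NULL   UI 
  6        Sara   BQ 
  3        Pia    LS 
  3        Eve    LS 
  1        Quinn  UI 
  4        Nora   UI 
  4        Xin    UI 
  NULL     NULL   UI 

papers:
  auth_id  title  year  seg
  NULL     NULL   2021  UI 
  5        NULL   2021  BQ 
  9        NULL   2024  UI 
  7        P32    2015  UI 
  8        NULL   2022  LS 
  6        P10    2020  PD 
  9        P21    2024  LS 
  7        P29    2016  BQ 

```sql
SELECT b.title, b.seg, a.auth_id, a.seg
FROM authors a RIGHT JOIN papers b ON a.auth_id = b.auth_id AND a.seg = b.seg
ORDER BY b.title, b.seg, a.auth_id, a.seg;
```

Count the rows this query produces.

8

RIGHT JOIN keeps every row from `papers`; unmatched rows get NULL for `authors`'s columns.
Matching on a.auth_id = b.auth_id AND a.seg = b.seg. A NULL in a compared column never satisfies the condition.
- a[0] auth_id=7, seg=UI → 1 match(es) in b → 1 row(s).
- a[1] auth_id=6, seg=BQ → no match.
- a[2] auth_id=3, seg=LS → no match.
- a[3] auth_id=3, seg=LS → no match.
- a[4] auth_id=1, seg=UI → no match.
- a[5] auth_id=4, seg=UI → no match.
- a[6] auth_id=4, seg=UI → no match.
- a[7] auth_id=NULL, seg=UI → no match.
- 7 row(s) from b found no a partner → padded with NULL.
Total: 1 matched + 7 padded = 8 rows.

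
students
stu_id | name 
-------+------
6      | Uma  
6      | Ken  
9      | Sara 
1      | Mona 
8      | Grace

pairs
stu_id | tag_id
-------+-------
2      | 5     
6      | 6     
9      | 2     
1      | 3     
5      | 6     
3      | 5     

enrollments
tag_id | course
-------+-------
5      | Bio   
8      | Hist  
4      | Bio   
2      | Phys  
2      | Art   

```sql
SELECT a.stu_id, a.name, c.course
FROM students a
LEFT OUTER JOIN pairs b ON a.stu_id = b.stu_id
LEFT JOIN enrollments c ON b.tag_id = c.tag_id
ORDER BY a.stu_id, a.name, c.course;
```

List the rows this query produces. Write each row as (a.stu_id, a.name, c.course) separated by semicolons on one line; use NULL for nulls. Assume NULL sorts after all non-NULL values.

(1, Mona, NULL); (6, Ken, NULL); (6, Uma, NULL); (8, Grace, NULL); (9, Sara, Art); (9, Sara, Phys)

Evaluate left to right. First `students a LEFT JOIN pairs b` on stu_id: 5 row(s).
Then LEFT JOIN `enrollments c` on tag_id: each of those 5 rows is kept; rows whose b.tag_id has no match in c get NULL for c's columns.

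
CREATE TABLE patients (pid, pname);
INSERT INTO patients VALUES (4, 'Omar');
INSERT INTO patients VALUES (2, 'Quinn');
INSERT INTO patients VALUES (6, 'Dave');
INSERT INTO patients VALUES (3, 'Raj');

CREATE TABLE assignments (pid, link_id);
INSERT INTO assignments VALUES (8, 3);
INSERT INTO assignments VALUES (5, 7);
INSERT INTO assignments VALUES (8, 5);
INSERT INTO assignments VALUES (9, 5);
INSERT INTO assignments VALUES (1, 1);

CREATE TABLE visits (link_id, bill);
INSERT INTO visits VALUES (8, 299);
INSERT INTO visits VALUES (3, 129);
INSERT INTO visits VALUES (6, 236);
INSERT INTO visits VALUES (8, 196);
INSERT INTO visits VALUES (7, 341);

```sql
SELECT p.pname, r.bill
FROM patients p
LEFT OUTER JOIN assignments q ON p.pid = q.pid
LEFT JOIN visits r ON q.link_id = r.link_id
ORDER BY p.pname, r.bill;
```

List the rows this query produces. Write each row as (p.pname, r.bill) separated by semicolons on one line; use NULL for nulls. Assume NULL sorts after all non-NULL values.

Step 1 — p LEFT JOIN q on pid → 4 row(s).
Then LEFT JOIN `visits r` on link_id: each of those 4 rows is kept; rows whose q.link_id has no match in r get NULL for r's columns.

(Dave, NULL); (Omar, NULL); (Quinn, NULL); (Raj, NULL)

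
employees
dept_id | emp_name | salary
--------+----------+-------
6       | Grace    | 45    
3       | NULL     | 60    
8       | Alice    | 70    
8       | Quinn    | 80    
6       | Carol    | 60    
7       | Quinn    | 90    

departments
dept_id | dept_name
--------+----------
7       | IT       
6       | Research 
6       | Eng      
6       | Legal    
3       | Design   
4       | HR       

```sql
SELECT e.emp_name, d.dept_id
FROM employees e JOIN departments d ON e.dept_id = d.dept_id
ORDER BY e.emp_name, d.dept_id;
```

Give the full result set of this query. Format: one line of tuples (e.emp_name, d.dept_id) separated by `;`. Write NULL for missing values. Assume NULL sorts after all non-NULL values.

(Carol, 6); (Carol, 6); (Carol, 6); (Grace, 6); (Grace, 6); (Grace, 6); (Quinn, 7); (NULL, 3)

INNER JOIN keeps only pairs where the ON condition holds.
Matching on e.dept_id = d.dept_id.
- e[0] dept_id=6 → 3 match(es) in d → 3 row(s).
- e[1] dept_id=3 → 1 match(es) in d → 1 row(s).
- e[2] dept_id=8 → no match; dropped.
- e[3] dept_id=8 → no match; dropped.
- e[4] dept_id=6 → 3 match(es) in d → 3 row(s).
- e[5] dept_id=7 → 1 match(es) in d → 1 row(s).
After projecting and ordering:
e.emp_name | d.dept_id
Carol | 6
Carol | 6
Carol | 6
Grace | 6
Grace | 6
Grace | 6
Quinn | 7
NULL | 3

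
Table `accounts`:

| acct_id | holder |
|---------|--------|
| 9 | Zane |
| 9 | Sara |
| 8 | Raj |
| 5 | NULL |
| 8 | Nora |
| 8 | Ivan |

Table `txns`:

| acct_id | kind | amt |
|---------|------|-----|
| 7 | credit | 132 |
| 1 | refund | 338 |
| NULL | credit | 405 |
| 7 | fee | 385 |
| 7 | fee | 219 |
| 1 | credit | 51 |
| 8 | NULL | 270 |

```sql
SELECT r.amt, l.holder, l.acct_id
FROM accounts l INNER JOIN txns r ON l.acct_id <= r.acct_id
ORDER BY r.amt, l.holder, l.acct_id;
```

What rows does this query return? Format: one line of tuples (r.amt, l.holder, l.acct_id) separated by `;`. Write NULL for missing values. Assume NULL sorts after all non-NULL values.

(132, NULL, 5); (219, NULL, 5); (270, Ivan, 8); (270, Nora, 8); (270, Raj, 8); (270, NULL, 5); (385, NULL, 5)

INNER JOIN keeps only pairs where the ON condition holds.
Matching on l.acct_id <= r.acct_id. A NULL in a compared column never satisfies the condition.
- acct_id=9: no matching r row, dropped.
- acct_id=9: no matching r row, dropped.
- acct_id=8: 1 matching r row(s), so 1 row(s) emitted.
- acct_id=5: 4 matching r row(s), so 4 row(s) emitted.
- acct_id=8: 1 matching r row(s), so 1 row(s) emitted.
- acct_id=8: 1 matching r row(s), so 1 row(s) emitted.
After projecting and ordering:
r.amt | l.holder | l.acct_id
132 | NULL | 5
219 | NULL | 5
270 | Ivan | 8
270 | Nora | 8
270 | Raj | 8
270 | NULL | 5
385 | NULL | 5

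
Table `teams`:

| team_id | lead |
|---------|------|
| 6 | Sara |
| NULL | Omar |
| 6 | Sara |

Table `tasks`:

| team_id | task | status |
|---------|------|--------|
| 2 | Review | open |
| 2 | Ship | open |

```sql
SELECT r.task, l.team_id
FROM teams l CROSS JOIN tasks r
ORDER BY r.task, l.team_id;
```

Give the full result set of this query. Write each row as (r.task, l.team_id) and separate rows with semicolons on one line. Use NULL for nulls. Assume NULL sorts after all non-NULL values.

(Review, 6); (Review, 6); (Review, NULL); (Ship, 6); (Ship, 6); (Ship, NULL)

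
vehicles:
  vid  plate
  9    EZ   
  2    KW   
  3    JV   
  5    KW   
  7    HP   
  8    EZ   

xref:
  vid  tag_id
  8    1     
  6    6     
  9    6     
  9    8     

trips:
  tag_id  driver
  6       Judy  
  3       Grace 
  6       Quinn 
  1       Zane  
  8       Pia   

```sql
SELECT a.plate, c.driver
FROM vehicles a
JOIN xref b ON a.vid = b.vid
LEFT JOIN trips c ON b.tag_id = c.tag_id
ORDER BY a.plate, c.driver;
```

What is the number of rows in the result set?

4

Step 1 — a INNER JOIN b on vid → 3 row(s).
Then LEFT JOIN `trips c` on tag_id: each of those 3 rows is kept; rows whose b.tag_id has no match in c get NULL for c's columns.
Result: 4 row(s).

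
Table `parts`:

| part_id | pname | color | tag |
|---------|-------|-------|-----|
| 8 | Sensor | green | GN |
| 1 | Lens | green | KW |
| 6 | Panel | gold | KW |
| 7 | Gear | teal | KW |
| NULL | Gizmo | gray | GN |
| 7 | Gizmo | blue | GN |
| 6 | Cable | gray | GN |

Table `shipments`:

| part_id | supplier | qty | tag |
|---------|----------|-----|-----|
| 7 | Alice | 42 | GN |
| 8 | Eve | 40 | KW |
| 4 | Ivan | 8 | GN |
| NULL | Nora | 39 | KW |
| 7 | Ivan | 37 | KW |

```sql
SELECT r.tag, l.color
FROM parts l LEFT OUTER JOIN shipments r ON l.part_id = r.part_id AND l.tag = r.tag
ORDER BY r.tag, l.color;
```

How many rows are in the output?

7

LEFT JOIN keeps every row from `parts`; unmatched rows get NULL for `shipments`'s columns.
Matching on l.part_id = r.part_id AND l.tag = r.tag. A NULL in a compared column never satisfies the condition.
- part_id=8, tag=GN: no r row matches, row kept with r columns NULL.
- part_id=1, tag=KW: no r row matches, row kept with r columns NULL.
- part_id=6, tag=KW: no r row matches, row kept with r columns NULL.
- part_id=7, tag=KW: 1 matching r row(s), so 1 row(s) emitted.
- part_id=NULL, tag=GN: no r row matches, row kept with r columns NULL.
- part_id=7, tag=GN: 1 matching r row(s), so 1 row(s) emitted.
- part_id=6, tag=GN: no r row matches, row kept with r columns NULL.
Total: 2 matched + 5 padded = 7 rows.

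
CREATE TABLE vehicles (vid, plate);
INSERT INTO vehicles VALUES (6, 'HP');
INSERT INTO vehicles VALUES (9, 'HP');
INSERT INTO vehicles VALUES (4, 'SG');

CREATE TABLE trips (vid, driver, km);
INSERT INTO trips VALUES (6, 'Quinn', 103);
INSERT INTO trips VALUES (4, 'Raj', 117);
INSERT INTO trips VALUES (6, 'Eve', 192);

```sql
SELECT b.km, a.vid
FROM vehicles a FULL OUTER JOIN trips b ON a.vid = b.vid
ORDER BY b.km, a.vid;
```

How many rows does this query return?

4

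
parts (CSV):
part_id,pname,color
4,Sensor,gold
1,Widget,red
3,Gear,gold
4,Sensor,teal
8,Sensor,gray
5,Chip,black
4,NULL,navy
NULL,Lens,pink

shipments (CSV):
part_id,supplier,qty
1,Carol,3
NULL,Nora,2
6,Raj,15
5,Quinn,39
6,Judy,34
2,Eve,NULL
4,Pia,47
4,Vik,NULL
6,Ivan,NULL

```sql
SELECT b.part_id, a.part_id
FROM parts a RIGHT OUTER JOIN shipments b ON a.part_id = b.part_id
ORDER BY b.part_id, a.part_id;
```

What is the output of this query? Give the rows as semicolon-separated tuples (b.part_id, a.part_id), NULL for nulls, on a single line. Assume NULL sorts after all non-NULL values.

RIGHT JOIN keeps every row from `shipments`; unmatched rows get NULL for `parts`'s columns.
Matching on a.part_id = b.part_id. A NULL in a compared column never satisfies the condition.
- a[0] part_id=4 → 2 match(es) in b → 2 row(s).
- a[1] part_id=1 → 1 match(es) in b → 1 row(s).
- a[2] part_id=3 → no match.
- a[3] part_id=4 → 2 match(es) in b → 2 row(s).
- a[4] part_id=8 → no match.
- a[5] part_id=5 → 1 match(es) in b → 1 row(s).
- a[6] part_id=4 → 2 match(es) in b → 2 row(s).
- a[7] part_id=NULL → no match.
- 5 row(s) from b found no a partner → padded with NULL.

(1, 1); (2, NULL); (4, 4); (4, 4); (4, 4); (4, 4); (4, 4); (4, 4); (5, 5); (6, NULL); (6, NULL); (6, NULL); (NULL, NULL)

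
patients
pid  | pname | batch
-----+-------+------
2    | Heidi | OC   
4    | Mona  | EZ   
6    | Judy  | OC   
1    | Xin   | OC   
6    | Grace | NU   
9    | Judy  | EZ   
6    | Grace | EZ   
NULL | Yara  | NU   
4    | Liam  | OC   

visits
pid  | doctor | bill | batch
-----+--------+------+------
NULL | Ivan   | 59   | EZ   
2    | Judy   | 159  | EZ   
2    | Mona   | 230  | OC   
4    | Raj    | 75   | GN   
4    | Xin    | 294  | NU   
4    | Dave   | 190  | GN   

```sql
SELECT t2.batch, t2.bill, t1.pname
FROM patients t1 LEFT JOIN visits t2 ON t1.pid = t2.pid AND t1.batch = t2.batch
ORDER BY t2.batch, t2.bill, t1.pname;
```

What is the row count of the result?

9

LEFT JOIN keeps every row from `patients`; unmatched rows get NULL for `visits`'s columns.
Matching on t1.pid = t2.pid AND t1.batch = t2.batch. A NULL in a compared column never satisfies the condition.
- pid=2, batch=OC: 1 matching t2 row(s), so 1 row(s) emitted.
- pid=4, batch=EZ: no t2 row matches, row kept with t2 columns NULL.
- pid=6, batch=OC: no t2 row matches, row kept with t2 columns NULL.
- pid=1, batch=OC: no t2 row matches, row kept with t2 columns NULL.
- pid=6, batch=NU: no t2 row matches, row kept with t2 columns NULL.
- pid=9, batch=EZ: no t2 row matches, row kept with t2 columns NULL.
- pid=6, batch=EZ: no t2 row matches, row kept with t2 columns NULL.
- pid=NULL, batch=NU: no t2 row matches, row kept with t2 columns NULL.
- pid=4, batch=OC: no t2 row matches, row kept with t2 columns NULL.
Total: 1 matched + 8 padded = 9 rows.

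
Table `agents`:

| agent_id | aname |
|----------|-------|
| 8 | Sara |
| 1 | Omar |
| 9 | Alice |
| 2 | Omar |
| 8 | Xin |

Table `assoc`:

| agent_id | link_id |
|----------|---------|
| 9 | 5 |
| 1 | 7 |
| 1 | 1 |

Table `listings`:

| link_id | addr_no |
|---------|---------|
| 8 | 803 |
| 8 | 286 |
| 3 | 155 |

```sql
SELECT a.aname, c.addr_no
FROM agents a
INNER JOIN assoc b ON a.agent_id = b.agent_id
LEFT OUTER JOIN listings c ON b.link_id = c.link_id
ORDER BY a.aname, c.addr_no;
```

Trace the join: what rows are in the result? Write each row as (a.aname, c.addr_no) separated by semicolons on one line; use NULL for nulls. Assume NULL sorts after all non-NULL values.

(Alice, NULL); (Omar, NULL); (Omar, NULL)

Joins associate left-to-right: agents INNER JOIN assoc on agent_id gives 3 intermediate row(s).
Then LEFT JOIN `listings c` on link_id: each of those 3 rows is kept; rows whose b.link_id has no match in c get NULL for c's columns.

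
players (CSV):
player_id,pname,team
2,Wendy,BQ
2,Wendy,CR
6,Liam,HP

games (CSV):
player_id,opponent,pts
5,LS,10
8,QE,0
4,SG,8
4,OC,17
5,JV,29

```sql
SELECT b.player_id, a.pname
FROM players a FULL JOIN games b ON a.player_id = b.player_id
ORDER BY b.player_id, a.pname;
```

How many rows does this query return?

FULL OUTER JOIN keeps every row from both sides; unmatched rows get NULL for the other side's columns.
Matching on a.player_id = b.player_id.
- player_id=2: no b row matches, row kept with b columns NULL.
- player_id=2: no b row matches, row kept with b columns NULL.
- player_id=6: no b row matches, row kept with b columns NULL.
- plus 5 unmatched b row(s), each kept with NULL a columns.
Total: 0 matched + 8 padded = 8 rows.

8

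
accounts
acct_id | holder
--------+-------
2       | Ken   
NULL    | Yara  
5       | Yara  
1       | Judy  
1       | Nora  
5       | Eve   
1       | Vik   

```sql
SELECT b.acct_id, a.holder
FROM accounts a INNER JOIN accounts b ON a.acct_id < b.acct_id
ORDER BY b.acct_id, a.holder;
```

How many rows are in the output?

INNER JOIN keeps only pairs where the ON condition holds.
Matching on a.acct_id < b.acct_id. A NULL in a compared column never satisfies the condition.
Matched pairs: 11.
Total: 11 rows.

11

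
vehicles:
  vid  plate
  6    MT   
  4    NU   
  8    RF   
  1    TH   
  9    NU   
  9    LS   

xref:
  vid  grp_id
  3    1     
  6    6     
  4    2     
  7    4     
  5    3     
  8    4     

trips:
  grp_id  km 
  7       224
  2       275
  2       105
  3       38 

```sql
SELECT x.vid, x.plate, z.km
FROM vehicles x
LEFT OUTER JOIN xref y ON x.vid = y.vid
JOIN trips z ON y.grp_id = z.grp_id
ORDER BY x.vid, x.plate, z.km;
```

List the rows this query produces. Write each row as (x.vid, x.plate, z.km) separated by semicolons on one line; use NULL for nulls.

Joins associate left-to-right: vehicles LEFT JOIN xref on vid gives 6 intermediate row(s).
Then INNER JOIN `trips z` on grp_id: keep only rows whose y.grp_id appears in z.

(4, NU, 105); (4, NU, 275)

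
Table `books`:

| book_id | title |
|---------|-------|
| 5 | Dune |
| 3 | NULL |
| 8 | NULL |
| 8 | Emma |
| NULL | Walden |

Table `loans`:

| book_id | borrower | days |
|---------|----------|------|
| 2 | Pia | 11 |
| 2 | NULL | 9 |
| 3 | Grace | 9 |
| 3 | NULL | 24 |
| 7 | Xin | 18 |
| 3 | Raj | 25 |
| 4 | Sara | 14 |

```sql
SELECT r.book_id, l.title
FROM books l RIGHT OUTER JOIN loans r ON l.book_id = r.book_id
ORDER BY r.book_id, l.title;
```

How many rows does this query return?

7

RIGHT JOIN keeps every row from `loans`; unmatched rows get NULL for `books`'s columns.
Matching on l.book_id = r.book_id. A NULL in a compared column never satisfies the condition.
Matched pairs: 3; unmatched r rows kept: 4.
Total: 3 matched + 4 padded = 7 rows.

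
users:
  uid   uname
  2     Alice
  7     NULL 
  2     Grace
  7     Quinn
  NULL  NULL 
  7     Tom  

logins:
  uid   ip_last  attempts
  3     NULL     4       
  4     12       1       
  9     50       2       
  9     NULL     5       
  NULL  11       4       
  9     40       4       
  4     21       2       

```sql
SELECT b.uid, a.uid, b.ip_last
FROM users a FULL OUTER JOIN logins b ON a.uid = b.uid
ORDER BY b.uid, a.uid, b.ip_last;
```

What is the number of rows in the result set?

13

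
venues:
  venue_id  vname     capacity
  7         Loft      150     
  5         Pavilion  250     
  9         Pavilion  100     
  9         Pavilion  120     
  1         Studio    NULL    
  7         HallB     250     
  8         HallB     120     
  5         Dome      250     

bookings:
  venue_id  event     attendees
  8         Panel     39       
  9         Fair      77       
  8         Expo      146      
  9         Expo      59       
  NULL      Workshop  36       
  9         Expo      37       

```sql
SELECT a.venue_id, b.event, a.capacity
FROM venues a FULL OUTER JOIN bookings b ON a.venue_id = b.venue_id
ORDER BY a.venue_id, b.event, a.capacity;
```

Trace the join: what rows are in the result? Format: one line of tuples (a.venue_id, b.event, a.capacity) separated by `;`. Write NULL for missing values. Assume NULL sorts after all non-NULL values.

(1, NULL, NULL); (5, NULL, 250); (5, NULL, 250); (7, NULL, 150); (7, NULL, 250); (8, Expo, 120); (8, Panel, 120); (9, Expo, 100); (9, Expo, 100); (9, Expo, 120); (9, Expo, 120); (9, Fair, 100); (9, Fair, 120); (NULL, Workshop, NULL)

FULL OUTER JOIN keeps every row from both sides; unmatched rows get NULL for the other side's columns.
Matching on a.venue_id = b.venue_id. A NULL in a compared column never satisfies the condition.
- a[0] venue_id=7 → no match; kept with NULLs on the b side.
- a[1] venue_id=5 → no match; kept with NULLs on the b side.
- a[2] venue_id=9 → 3 match(es) in b → 3 row(s).
- a[3] venue_id=9 → 3 match(es) in b → 3 row(s).
- a[4] venue_id=1 → no match; kept with NULLs on the b side.
- a[5] venue_id=7 → no match; kept with NULLs on the b side.
- a[6] venue_id=8 → 2 match(es) in b → 2 row(s).
- a[7] venue_id=5 → no match; kept with NULLs on the b side.
- plus 1 unmatched b row(s), each kept with NULL a columns.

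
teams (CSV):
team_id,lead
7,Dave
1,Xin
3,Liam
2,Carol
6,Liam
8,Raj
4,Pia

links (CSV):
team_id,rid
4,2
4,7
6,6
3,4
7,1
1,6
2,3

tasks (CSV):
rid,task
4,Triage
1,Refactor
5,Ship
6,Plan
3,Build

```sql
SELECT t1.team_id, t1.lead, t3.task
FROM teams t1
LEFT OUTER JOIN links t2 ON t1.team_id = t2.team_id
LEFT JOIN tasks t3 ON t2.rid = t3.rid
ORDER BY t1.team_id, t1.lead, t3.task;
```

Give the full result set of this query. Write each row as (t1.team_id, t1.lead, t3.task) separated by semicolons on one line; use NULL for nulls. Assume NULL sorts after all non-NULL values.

Evaluate left to right. First `teams t1 LEFT JOIN links t2` on team_id: 8 row(s).
Then LEFT JOIN `tasks t3` on rid: each of those 8 rows is kept; rows whose t2.rid has no match in t3 get NULL for t3's columns.

(1, Xin, Plan); (2, Carol, Build); (3, Liam, Triage); (4, Pia, NULL); (4, Pia, NULL); (6, Liam, Plan); (7, Dave, Refactor); (8, Raj, NULL)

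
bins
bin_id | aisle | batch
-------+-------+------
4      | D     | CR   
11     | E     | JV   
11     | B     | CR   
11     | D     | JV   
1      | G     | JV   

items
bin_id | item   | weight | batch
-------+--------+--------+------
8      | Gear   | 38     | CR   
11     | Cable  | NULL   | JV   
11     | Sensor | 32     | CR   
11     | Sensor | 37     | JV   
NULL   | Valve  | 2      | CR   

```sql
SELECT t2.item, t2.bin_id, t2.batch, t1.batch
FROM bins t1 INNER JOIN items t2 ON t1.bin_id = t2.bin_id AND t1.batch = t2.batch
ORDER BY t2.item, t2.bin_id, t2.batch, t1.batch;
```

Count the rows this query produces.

5

INNER JOIN keeps only pairs where the ON condition holds.
Matching on t1.bin_id = t2.bin_id AND t1.batch = t2.batch. A NULL in a compared column never satisfies the condition.
- t1[0] bin_id=4, batch=CR → no match; dropped.
- t1[1] bin_id=11, batch=JV → 2 match(es) in t2 → 2 row(s).
- t1[2] bin_id=11, batch=CR → 1 match(es) in t2 → 1 row(s).
- t1[3] bin_id=11, batch=JV → 2 match(es) in t2 → 2 row(s).
- t1[4] bin_id=1, batch=JV → no match; dropped.
Total: 5 rows.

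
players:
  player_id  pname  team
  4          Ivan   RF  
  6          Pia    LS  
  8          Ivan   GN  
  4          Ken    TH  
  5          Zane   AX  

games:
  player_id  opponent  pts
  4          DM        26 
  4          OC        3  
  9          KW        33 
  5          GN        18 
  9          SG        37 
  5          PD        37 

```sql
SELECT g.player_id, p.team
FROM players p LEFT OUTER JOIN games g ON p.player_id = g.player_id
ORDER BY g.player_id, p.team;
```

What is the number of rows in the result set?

LEFT JOIN keeps every row from `players`; unmatched rows get NULL for `games`'s columns.
Matching on p.player_id = g.player_id.
- p[0] player_id=4 → 2 match(es) in g → 2 row(s).
- p[1] player_id=6 → no match; kept with NULLs on the g side.
- p[2] player_id=8 → no match; kept with NULLs on the g side.
- p[3] player_id=4 → 2 match(es) in g → 2 row(s).
- p[4] player_id=5 → 2 match(es) in g → 2 row(s).
Total: 6 matched + 2 padded = 8 rows.

8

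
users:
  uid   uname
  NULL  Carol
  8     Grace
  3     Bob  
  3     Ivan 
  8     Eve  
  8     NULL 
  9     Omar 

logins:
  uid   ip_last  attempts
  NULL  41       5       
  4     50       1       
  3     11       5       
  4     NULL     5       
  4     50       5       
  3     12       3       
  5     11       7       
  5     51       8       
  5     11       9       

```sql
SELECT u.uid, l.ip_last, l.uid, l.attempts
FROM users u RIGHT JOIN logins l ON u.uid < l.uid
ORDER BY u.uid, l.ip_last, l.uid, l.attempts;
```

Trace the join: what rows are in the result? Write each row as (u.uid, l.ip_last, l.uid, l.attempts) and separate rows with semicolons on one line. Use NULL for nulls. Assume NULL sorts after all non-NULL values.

(3, 11, 5, 7); (3, 11, 5, 7); (3, 11, 5, 9); (3, 11, 5, 9); (3, 50, 4, 1); (3, 50, 4, 1); (3, 50, 4, 5); (3, 50, 4, 5); (3, 51, 5, 8); (3, 51, 5, 8); (3, NULL, 4, 5); (3, NULL, 4, 5); (NULL, 11, 3, 5); (NULL, 12, 3, 3); (NULL, 41, NULL, 5)

RIGHT JOIN keeps every row from `logins`; unmatched rows get NULL for `users`'s columns.
Matching on u.uid < l.uid. A NULL in a compared column never satisfies the condition.
- uid=NULL: no matching l row.
- uid=8: no matching l row.
- uid=3: 6 matching l row(s), so 6 row(s) emitted.
- uid=3: 6 matching l row(s), so 6 row(s) emitted.
- uid=8: no matching l row.
- uid=8: no matching l row.
- uid=9: no matching l row.
- 3 l row(s) had no u match → kept, u columns NULL.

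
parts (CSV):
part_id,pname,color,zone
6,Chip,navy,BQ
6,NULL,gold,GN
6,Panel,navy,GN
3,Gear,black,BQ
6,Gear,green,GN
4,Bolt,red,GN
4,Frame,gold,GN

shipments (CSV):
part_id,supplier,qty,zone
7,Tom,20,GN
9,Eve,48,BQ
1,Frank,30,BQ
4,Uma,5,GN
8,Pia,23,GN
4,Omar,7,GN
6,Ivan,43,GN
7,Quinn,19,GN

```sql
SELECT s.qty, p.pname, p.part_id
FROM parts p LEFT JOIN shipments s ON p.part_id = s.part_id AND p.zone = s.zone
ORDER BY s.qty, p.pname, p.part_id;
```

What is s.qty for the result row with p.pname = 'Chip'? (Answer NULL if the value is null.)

LEFT JOIN keeps every row from `parts`; unmatched rows get NULL for `shipments`'s columns.
Matching on p.part_id = s.part_id AND p.zone = s.zone.
Matched pairs: 7; unmatched p rows kept: 2.

NULL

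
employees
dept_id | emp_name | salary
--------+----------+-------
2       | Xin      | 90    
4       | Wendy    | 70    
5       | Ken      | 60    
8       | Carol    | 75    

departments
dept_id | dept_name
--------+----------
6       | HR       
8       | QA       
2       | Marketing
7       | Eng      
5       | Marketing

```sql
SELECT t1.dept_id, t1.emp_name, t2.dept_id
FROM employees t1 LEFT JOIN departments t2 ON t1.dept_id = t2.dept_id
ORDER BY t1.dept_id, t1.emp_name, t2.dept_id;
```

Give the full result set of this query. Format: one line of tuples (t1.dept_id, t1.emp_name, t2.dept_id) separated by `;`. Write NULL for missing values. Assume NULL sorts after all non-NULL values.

(2, Xin, 2); (4, Wendy, NULL); (5, Ken, 5); (8, Carol, 8)

LEFT JOIN keeps every row from `employees`; unmatched rows get NULL for `departments`'s columns.
Matching on t1.dept_id = t2.dept_id.
Matched pairs: 3; unmatched t1 rows kept: 1.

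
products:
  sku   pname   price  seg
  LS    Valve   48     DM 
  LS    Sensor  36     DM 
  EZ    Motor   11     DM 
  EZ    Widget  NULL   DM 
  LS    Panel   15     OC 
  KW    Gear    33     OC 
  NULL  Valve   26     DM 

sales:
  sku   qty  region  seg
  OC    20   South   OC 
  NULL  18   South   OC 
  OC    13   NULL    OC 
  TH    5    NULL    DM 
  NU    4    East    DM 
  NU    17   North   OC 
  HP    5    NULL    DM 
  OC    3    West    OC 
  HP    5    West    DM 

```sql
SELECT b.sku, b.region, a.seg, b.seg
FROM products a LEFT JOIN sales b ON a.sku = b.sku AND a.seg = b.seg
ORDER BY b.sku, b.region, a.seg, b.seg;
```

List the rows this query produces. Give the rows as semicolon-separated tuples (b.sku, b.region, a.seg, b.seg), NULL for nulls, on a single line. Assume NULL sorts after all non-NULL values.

(NULL, NULL, DM, NULL); (NULL, NULL, DM, NULL); (NULL, NULL, DM, NULL); (NULL, NULL, DM, NULL); (NULL, NULL, DM, NULL); (NULL, NULL, OC, NULL); (NULL, NULL, OC, NULL)

LEFT JOIN keeps every row from `products`; unmatched rows get NULL for `sales`'s columns.
Matching on a.sku = b.sku AND a.seg = b.seg. A NULL in a compared column never satisfies the condition.
- a (sku=LS, seg=DM) has no partner → padded with NULL.
- a (sku=LS, seg=DM) has no partner → padded with NULL.
- a (sku=EZ, seg=DM) has no partner → padded with NULL.
- a (sku=EZ, seg=DM) has no partner → padded with NULL.
- a (sku=LS, seg=OC) has no partner → padded with NULL.
- a (sku=KW, seg=OC) has no partner → padded with NULL.
- a (sku=NULL, seg=DM) has no partner → padded with NULL.
After projecting and ordering:
b.sku | b.region | a.seg | b.seg
NULL | NULL | DM | NULL
NULL | NULL | DM | NULL
NULL | NULL | DM | NULL
NULL | NULL | DM | NULL
NULL | NULL | DM | NULL
NULL | NULL | OC | NULL
NULL | NULL | OC | NULL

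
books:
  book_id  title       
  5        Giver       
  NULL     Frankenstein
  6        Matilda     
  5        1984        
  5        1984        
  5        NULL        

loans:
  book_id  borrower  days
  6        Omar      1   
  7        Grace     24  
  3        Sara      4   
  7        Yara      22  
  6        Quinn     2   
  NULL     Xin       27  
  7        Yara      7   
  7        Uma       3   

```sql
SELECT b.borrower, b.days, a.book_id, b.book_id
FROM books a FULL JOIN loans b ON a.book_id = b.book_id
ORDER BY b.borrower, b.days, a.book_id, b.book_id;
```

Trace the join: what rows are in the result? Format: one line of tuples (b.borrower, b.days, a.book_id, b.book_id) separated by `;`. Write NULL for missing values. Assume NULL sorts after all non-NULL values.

FULL OUTER JOIN keeps every row from both sides; unmatched rows get NULL for the other side's columns.
Matching on a.book_id = b.book_id. A NULL in a compared column never satisfies the condition.
- a (book_id=5) has no partner → padded with NULL.
- a (book_id=NULL) has no partner → padded with NULL.
- a (book_id=6) pairs with 2 row(s) of b.
- a (book_id=5) has no partner → padded with NULL.
- a (book_id=5) has no partner → padded with NULL.
- a (book_id=5) has no partner → padded with NULL.
- plus 6 unmatched b row(s), each kept with NULL a columns.

(Grace, 24, NULL, 7); (Omar, 1, 6, 6); (Quinn, 2, 6, 6); (Sara, 4, NULL, 3); (Uma, 3, NULL, 7); (Xin, 27, NULL, NULL); (Yara, 7, NULL, 7); (Yara, 22, NULL, 7); (NULL, NULL, 5, NULL); (NULL, NULL, 5, NULL); (NULL, NULL, 5, NULL); (NULL, NULL, 5, NULL); (NULL, NULL, NULL, NULL)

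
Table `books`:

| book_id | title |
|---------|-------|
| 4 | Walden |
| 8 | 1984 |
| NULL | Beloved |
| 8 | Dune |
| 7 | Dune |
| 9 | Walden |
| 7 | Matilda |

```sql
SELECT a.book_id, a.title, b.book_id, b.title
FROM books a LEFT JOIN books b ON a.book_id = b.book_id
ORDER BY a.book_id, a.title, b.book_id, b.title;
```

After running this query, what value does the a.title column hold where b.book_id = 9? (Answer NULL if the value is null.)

Walden

LEFT JOIN keeps every row from `books a`; unmatched rows get NULL for `books b`'s columns.
Matching on a.book_id = b.book_id. A NULL in a compared column never satisfies the condition.
- a (book_id=4) pairs with 1 row(s) of b.
- a (book_id=8) pairs with 2 row(s) of b.
- a (book_id=NULL) has no partner → padded with NULL.
- a (book_id=8) pairs with 2 row(s) of b.
- a (book_id=7) pairs with 2 row(s) of b.
- a (book_id=9) pairs with 1 row(s) of b.
- a (book_id=7) pairs with 2 row(s) of b.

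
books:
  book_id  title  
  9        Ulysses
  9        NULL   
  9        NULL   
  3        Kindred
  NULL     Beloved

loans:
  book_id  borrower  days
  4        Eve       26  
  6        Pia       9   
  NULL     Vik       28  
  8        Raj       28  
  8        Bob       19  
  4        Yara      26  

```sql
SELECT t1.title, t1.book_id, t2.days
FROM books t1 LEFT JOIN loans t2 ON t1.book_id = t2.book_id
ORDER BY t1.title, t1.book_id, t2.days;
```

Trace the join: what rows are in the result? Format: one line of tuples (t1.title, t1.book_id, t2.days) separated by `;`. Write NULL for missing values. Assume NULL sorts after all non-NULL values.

LEFT JOIN keeps every row from `books`; unmatched rows get NULL for `loans`'s columns.
Matching on t1.book_id = t2.book_id. A NULL in a compared column never satisfies the condition.
Matched pairs: 0; unmatched t1 rows kept: 5.

(Beloved, NULL, NULL); (Kindred, 3, NULL); (Ulysses, 9, NULL); (NULL, 9, NULL); (NULL, 9, NULL)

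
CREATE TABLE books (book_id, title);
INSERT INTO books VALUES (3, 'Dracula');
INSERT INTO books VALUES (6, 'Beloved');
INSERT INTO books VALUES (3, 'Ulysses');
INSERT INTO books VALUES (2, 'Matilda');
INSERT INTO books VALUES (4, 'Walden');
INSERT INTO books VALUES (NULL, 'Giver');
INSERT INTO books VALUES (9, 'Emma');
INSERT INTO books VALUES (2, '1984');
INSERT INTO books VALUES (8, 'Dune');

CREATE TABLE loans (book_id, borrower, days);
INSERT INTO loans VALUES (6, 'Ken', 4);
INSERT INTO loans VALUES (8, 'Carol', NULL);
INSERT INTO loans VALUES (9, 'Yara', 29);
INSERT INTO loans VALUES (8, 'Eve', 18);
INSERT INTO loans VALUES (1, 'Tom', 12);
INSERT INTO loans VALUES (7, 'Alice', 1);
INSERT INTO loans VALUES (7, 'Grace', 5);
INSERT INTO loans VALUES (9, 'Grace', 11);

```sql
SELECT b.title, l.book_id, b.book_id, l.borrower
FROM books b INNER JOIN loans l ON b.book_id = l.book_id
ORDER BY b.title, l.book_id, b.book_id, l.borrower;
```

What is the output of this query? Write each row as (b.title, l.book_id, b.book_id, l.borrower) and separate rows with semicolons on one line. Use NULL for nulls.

INNER JOIN keeps only pairs where the ON condition holds.
Matching on b.book_id = l.book_id. A NULL in a compared column never satisfies the condition.
- b row (book_id=3): no match → dropped.
- b row (book_id=6): matches 1 l row(s) → 1 output row(s).
- b row (book_id=3): no match → dropped.
- b row (book_id=2): no match → dropped.
- b row (book_id=4): no match → dropped.
- b row (book_id=NULL): no match → dropped.
- b row (book_id=9): matches 2 l row(s) → 2 output row(s).
- b row (book_id=2): no match → dropped.
- b row (book_id=8): matches 2 l row(s) → 2 output row(s).
After projecting and ordering:
b.title | l.book_id | b.book_id | l.borrower
Beloved | 6 | 6 | Ken
Dune | 8 | 8 | Carol
Dune | 8 | 8 | Eve
Emma | 9 | 9 | Grace
Emma | 9 | 9 | Yara

(Beloved, 6, 6, Ken); (Dune, 8, 8, Carol); (Dune, 8, 8, Eve); (Emma, 9, 9, Grace); (Emma, 9, 9, Yara)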